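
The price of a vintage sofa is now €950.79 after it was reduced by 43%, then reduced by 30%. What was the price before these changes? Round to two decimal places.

Undoing the 30% decrease: €950.79 ÷ 0.7 ≈ €1358.271429.
Undoing the 43% decrease: €1358.271429 ÷ 0.57 ≈ €2,382.93.

€2,382.93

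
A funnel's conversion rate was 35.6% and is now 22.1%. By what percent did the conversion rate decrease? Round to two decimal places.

37.92%

The change is 22.1 − 35.6 = -13.5 percentage points.
Relative to the original 35.6%, that is -13.5 ÷ 35.6 ≈ -37.92%.
So the conversion rate fell by 37.92%.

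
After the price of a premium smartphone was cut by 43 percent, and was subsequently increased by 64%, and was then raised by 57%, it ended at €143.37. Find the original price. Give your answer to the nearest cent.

€97.69

Undoing the 57% increase: €143.37 ÷ 1.57 ≈ €91.318471.
Undoing the 64% increase: €91.318471 ÷ 1.64 ≈ €55.681995.
Undoing the 43% decrease: €55.681995 ÷ 0.57 ≈ €97.69.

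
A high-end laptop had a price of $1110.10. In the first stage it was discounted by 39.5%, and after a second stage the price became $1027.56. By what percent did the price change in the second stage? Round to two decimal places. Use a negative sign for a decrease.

After the first stage: $1110.10 × 0.605 = $671.6105.
Second-stage multiplier: $1027.56 ÷ $671.6105 ≈ 1.529994.
That is a change of 53.00%.

53.00%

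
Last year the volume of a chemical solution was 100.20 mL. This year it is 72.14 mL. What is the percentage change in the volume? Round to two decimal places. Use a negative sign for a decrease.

Change: 72.14 − 100.20 = -28.06.
Relative to the original: -28.06 ÷ 100.20 ≈ -28.00%.

-28.00%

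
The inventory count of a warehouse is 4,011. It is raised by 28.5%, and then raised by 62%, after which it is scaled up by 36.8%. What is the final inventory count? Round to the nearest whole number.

Each change multiplies by a factor: 1.285 × 1.62 × 1.368 = 2.8477656.
4,011 × 2.8477656 = 11422.3878216 ≈ 11,422.

11,422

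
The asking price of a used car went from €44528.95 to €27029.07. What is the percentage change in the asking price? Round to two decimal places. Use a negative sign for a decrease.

Change: €27029.07 − €44528.95 = -€17499.88.
Relative to the original: -€17499.88 ÷ €44528.95 ≈ -39.30%.

-39.30%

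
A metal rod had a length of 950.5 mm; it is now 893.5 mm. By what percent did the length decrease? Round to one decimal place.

6.0%

Change: 893.5 − 950.5 = -57.0.
Relative to the original: -57.0 ÷ 950.5 ≈ -6.0%.
So the length decreased by 6.0%.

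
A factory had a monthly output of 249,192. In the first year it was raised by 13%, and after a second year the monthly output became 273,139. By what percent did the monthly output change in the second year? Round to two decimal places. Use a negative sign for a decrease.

-3.00%

After the first year: 249,192 × 1.13 = 281586.96.
Second-year multiplier: 273,139 ÷ 281586.96 ≈ 0.969999.
That is a change of -3.00%.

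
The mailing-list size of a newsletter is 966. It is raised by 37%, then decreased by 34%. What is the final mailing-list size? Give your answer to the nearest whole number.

37% increase: 966 × 1.37 = 1323.42.
Apply the 34% decrease: 1323.42 × 0.66 = 873.4572 ≈ 873.

873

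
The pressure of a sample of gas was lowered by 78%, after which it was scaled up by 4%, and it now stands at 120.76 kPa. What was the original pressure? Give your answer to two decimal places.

527.80 kPa

Undoing the 4% increase: 120.76 ÷ 1.04 ≈ 116.115385.
Undoing the 78% decrease: 116.115385 ÷ 0.22 ≈ 527.80 kPa.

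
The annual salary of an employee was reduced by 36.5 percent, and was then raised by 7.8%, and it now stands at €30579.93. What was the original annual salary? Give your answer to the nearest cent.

€44672.89

The overall multiplier applied was 0.635 × 1.078 = 0.68453.
So the original annual salary was €30579.93 ÷ 0.68453 ≈ €44672.89.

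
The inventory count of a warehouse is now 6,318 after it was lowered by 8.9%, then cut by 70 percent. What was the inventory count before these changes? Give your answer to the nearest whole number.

23,117

Undoing the 70% decrease: 6,318 ÷ 0.3 = 21060.
Undoing the 8.9% decrease: 21060 ÷ 0.911 ≈ 23,117.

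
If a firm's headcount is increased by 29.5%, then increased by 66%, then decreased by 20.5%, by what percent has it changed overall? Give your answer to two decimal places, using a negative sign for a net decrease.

70.90%

A 29.5% increase multiplies by 1.295.
Then a 66% increase: 1.295 × 1.66 = 2.1497.
Then a 20.5% decrease: 2.1497 × 0.795 = 1.7090115.
Overall factor 1.7090115, i.e. 70.90%.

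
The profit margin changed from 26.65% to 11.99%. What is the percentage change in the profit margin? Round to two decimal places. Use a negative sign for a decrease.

The change is 11.99 − 26.65 = -14.66 percentage points.
Relative to the original 26.65%, that is -14.66 ÷ 26.65 ≈ -55.01%.

-55.01%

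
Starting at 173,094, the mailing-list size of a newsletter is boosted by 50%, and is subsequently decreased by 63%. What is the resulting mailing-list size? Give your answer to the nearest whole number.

After the 50% increase: 173,094 × 1.5 = 259641.
63% decrease: 259641 × 0.37 = 96067.17 ≈ 96,067.

96,067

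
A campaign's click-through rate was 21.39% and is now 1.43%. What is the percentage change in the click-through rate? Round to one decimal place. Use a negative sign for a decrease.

The change is 1.43 − 21.39 = -19.96 percentage points.
Relative to the original 21.39%, that is -19.96 ÷ 21.39 ≈ -93.3%.

-93.3%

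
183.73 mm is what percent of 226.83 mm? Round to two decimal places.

81.00%

183.73 mm ÷ 226.83 mm ≈ 81.00%.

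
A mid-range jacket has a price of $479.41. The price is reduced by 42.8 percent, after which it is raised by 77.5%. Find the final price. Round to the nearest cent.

$486.74

Apply the 42.8% decrease: $479.41 × 0.572 = $274.22252.
After the 77.5% increase: $274.22252 × 1.775 = $486.744973 ≈ $486.74.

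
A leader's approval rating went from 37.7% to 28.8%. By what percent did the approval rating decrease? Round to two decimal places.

23.61%

The change is 28.8 − 37.7 = -8.9 percentage points.
Relative to the original 37.7%, that is -8.9 ÷ 37.7 ≈ -23.61%.
So the approval rating fell by 23.61%.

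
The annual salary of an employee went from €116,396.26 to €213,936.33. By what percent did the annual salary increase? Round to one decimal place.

Change: €213,936.33 − €116,396.26 = €97,540.07.
Relative to the original: €97,540.07 ÷ €116,396.26 ≈ 83.8%.
So the annual salary increased by 83.8%.

83.8%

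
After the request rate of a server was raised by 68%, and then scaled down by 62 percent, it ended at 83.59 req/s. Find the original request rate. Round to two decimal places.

Undoing the 62% decrease: 83.59 ÷ 0.38 ≈ 219.973684.
Undoing the 68% increase: 219.973684 ÷ 1.68 ≈ 130.94 req/s.

130.94 req/s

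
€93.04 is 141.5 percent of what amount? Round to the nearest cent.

€93.04 ÷ 1.415 ≈ €65.75.

€65.75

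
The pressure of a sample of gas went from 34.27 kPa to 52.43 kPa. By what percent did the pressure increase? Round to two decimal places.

Change: 52.43 − 34.27 = 18.16.
Relative to the original: 18.16 ÷ 34.27 ≈ 52.99%.
So the pressure increased by 52.99%.

52.99%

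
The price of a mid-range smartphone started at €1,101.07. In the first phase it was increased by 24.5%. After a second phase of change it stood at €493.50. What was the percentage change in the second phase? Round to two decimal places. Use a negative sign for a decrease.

-64.00%

After the first phase: €1,101.07 × 1.245 = €1370.83215.
Second-phase multiplier: €493.50 ÷ €1370.83215 ≈ 0.36.
That is a change of -64.00%.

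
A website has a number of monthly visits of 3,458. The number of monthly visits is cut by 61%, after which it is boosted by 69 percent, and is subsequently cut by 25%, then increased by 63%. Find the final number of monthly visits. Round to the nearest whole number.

Each change multiplies by a factor: 0.39 × 1.69 × 0.75 × 1.63 = 0.80574975.
3,458 × 0.80574975 = 2786.2826355 ≈ 2,786.

2,786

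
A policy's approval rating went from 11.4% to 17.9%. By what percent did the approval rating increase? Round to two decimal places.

The change is 17.9 − 11.4 = 6.5 percentage points.
Relative to the original 11.4%, that is 6.5 ÷ 11.4 ≈ 57.02%.
So the approval rating rose by 57.02%.

57.02%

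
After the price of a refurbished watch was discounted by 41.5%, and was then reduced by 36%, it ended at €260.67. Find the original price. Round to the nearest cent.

Undoing the 36% decrease: €260.67 ÷ 0.64 = €407.296875.
Undoing the 41.5% decrease: €407.296875 ÷ 0.585 ≈ €696.23.

€696.23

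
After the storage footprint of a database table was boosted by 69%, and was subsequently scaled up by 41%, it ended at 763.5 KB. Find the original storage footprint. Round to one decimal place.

320.4 KB

The overall multiplier applied was 1.69 × 1.41 = 2.3829.
So the original storage footprint was 763.5 ÷ 2.3829 ≈ 320.4 KB.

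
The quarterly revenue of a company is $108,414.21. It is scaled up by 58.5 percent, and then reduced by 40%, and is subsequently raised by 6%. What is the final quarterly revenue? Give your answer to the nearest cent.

After the 58.5% increase: $108,414.21 × 1.585 = $171836.52285.
Apply the 40% decrease: $171836.52285 × 0.6 = $103101.91371.
After the 6% increase: $103101.91371 × 1.06 = $109288.0285326 ≈ $109,288.03.

$109,288.03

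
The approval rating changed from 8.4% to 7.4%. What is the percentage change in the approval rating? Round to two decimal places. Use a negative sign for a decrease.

-11.90%

The change is 7.4 − 8.4 = -1.0 percentage points.
Relative to the original 8.4%, that is -1.0 ÷ 8.4 ≈ -11.90%.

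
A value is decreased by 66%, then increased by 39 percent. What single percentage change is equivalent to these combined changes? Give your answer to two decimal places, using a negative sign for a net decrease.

-52.74%

The combined multiplier is 0.34 × 1.39 = 0.4726.
That corresponds to a decrease of 52.74%.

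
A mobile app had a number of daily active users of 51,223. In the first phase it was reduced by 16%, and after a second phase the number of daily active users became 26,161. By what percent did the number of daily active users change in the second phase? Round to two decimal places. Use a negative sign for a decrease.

After the first phase: 51,223 × 0.84 = 43027.32.
Second-phase multiplier: 26,161 ÷ 43027.32 ≈ 0.608009.
That is a change of -39.20%.

-39.20%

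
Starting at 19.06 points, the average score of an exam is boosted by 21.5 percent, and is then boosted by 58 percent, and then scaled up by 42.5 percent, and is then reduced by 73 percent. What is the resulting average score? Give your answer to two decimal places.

14.08 points

Apply the 21.5% increase: 19.06 × 1.215 = 23.1579.
After the 58% increase: 23.1579 × 1.58 = 36.589482.
Apply the 42.5% increase: 36.589482 × 1.425 = 52.14001185.
After the 73% decrease: 52.14001185 × 0.27 = 14.0778031995 ≈ 14.08.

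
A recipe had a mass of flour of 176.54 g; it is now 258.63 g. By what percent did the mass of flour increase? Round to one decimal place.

Change: 258.63 − 176.54 = 82.09.
Relative to the original: 82.09 ÷ 176.54 ≈ 46.5%.
So the mass of flour increased by 46.5%.

46.5%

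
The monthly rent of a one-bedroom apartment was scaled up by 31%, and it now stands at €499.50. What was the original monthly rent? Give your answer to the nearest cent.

€381.30

The overall multiplier applied was 1.31.
So the original monthly rent was €499.50 ÷ 1.31 ≈ €381.30.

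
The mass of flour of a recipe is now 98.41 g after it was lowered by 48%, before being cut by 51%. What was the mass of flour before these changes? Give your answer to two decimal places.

Undoing the 51% decrease: 98.41 ÷ 0.49 ≈ 200.836735.
Undoing the 48% decrease: 200.836735 ÷ 0.52 ≈ 386.22 g.

386.22 g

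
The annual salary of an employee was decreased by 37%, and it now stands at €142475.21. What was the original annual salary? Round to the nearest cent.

€226151.13

The overall multiplier applied was 0.63.
So the original annual salary was €142475.21 ÷ 0.63 ≈ €226151.13.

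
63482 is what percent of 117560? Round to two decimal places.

63482 ÷ 117560 ≈ 54.00%.

54.00%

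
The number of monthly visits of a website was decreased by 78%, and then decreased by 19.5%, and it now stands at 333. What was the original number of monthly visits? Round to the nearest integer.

Undoing the 19.5% decrease: 333 ÷ 0.805 ≈ 413.664596.
Undoing the 78% decrease: 413.664596 ÷ 0.22 ≈ 1,880.

1,880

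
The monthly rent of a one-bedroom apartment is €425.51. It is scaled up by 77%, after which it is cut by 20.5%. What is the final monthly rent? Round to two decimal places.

€598.76

77% increase: €425.51 × 1.77 = €753.1527.
After the 20.5% decrease: €753.1527 × 0.795 = €598.7563965 ≈ €598.76.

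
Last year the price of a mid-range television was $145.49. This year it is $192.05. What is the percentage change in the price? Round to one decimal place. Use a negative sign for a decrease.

Change: $192.05 − $145.49 = $46.56.
Relative to the original: $46.56 ÷ $145.49 ≈ 32.0%.

32.0%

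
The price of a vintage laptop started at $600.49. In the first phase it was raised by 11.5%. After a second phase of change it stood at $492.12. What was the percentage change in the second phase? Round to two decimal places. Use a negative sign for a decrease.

-26.50%

After the first phase: $600.49 × 1.115 = $669.54635.
Second-phase multiplier: $492.12 ÷ $669.54635 ≈ 0.735005.
That is a change of -26.50%.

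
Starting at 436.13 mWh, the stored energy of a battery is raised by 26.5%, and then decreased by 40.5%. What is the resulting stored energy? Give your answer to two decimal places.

26.5% increase: 436.13 × 1.265 = 551.70445.
Apply the 40.5% decrease: 551.70445 × 0.595 = 328.26414775 ≈ 328.26.

328.26 mWh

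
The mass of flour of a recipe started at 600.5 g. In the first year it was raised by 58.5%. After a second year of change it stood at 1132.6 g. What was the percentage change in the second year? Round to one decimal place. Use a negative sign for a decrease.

19.0%

After the first year: 600.5 × 1.585 = 951.7925.
Second-year multiplier: 1132.6 ÷ 951.7925 ≈ 1.18997.
That is a change of 19.0%.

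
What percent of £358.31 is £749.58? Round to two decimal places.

£749.58 ÷ £358.31 ≈ 209.20%.

209.20%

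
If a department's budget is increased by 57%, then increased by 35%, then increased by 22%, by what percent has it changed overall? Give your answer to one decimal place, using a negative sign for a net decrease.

158.6%

The combined multiplier is 1.57 × 1.35 × 1.22 = 2.58579.
That corresponds to an increase of 158.6%.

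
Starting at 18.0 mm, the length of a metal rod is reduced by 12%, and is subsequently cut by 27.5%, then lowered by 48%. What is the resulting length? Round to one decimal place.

6.0 mm

Each change multiplies by a factor: 0.88 × 0.725 × 0.52 = 0.33176.
18.0 × 0.33176 = 5.97168 ≈ 6.0.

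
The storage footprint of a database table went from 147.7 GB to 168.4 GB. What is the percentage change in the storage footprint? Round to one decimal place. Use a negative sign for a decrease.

14.0%

Change: 168.4 − 147.7 = 20.7.
Relative to the original: 20.7 ÷ 147.7 ≈ 14.0%.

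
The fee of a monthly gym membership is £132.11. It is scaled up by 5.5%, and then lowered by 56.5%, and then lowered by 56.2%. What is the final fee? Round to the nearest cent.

Each change multiplies by a factor: 1.055 × 0.435 × 0.438 = 0.20100915.
£132.11 × 0.20100915 = £26.5553188065 ≈ £26.56.

£26.56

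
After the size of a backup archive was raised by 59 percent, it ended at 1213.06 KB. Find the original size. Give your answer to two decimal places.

762.93 KB

The overall multiplier applied was 1.59.
So the original size was 1213.06 ÷ 1.59 ≈ 762.93 KB.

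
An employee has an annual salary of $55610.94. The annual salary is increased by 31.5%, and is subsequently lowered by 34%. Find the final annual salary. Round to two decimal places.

$48264.73

Apply the 31.5% increase: $55610.94 × 1.315 = $73128.3861.
Apply the 34% decrease: $73128.3861 × 0.66 = $48264.734826 ≈ $48264.73.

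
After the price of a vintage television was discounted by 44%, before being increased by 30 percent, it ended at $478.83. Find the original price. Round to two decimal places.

Undoing the 30% increase: $478.83 ÷ 1.3 ≈ $368.330769.
Undoing the 44% decrease: $368.330769 ÷ 0.56 ≈ $657.73.

$657.73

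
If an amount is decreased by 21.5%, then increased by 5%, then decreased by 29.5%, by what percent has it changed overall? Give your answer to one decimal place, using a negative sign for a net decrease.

A 21.5% decrease multiplies by 0.785.
Then a 5% increase: 0.785 × 1.05 = 0.82425.
Then a 29.5% decrease: 0.82425 × 0.705 = 0.58109625.
Overall factor 0.58109625, i.e. -41.9%.

-41.9%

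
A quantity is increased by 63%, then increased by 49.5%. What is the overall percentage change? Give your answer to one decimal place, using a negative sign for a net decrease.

143.7%

The combined multiplier is 1.63 × 1.495 = 2.43685.
That corresponds to an increase of 143.7%.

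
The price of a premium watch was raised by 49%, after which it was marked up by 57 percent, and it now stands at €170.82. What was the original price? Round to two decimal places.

€73.02

The overall multiplier applied was 1.49 × 1.57 = 2.3393.
So the original price was €170.82 ÷ 2.3393 ≈ €73.02.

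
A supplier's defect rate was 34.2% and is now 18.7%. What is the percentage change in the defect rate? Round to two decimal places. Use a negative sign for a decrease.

-45.32%

The change is 18.7 − 34.2 = -15.5 percentage points.
Relative to the original 34.2%, that is -15.5 ÷ 34.2 ≈ -45.32%.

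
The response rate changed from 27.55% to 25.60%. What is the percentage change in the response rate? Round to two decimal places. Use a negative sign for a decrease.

-7.08%

The change is 25.60 − 27.55 = -1.95 percentage points.
Relative to the original 27.55%, that is -1.95 ÷ 27.55 ≈ -7.08%.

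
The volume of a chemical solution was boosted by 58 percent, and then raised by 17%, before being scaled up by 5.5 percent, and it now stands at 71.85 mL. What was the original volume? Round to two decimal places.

Undoing the 5.5% increase: 71.85 ÷ 1.055 ≈ 68.104265.
Undoing the 17% increase: 68.104265 ÷ 1.17 ≈ 58.208774.
Undoing the 58% increase: 58.208774 ÷ 1.58 ≈ 36.84 mL.

36.84 mL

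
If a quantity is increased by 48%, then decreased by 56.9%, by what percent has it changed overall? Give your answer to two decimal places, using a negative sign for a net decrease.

-36.21%

The combined multiplier is 1.48 × 0.431 = 0.63788.
That corresponds to a decrease of 36.21%.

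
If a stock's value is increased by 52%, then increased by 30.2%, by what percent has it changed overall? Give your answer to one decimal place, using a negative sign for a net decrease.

97.9%

The combined multiplier is 1.52 × 1.302 = 1.97904.
That corresponds to an increase of 97.9%.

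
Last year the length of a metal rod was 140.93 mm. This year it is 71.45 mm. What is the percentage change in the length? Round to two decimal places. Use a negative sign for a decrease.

-49.30%

Change: 71.45 − 140.93 = -69.48.
Relative to the original: -69.48 ÷ 140.93 ≈ -49.30%.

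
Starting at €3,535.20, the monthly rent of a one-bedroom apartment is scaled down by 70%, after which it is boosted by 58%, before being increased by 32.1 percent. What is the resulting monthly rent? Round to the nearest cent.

After the 70% decrease: €3,535.20 × 0.3 = €1060.56.
Apply the 58% increase: €1060.56 × 1.58 = €1675.6848.
After the 32.1% increase: €1675.6848 × 1.321 = €2213.5796208 ≈ €2,213.58.

€2,213.58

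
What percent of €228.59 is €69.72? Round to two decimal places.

30.50%

€69.72 ÷ €228.59 ≈ 30.50%.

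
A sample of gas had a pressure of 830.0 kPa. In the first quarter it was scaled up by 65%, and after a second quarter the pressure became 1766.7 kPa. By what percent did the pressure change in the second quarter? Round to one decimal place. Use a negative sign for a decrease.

After the first quarter: 830.0 × 1.65 = 1369.5.
Second-quarter multiplier: 1766.7 ÷ 1369.5 ≈ 1.29003.
That is a change of 29.0%.

29.0%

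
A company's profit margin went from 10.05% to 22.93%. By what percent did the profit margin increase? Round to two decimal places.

The change is 22.93 − 10.05 = 12.88 percentage points.
Relative to the original 10.05%, that is 12.88 ÷ 10.05 ≈ 128.16%.
So the profit margin rose by 128.16%.

128.16%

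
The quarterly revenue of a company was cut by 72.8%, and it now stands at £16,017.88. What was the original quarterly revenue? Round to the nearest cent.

The overall multiplier applied was 0.272.
So the original quarterly revenue was £16,017.88 ÷ 0.272 ≈ £58,889.26.

£58,889.26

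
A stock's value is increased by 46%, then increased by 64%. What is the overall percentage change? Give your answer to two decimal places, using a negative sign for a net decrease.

A 46% increase multiplies by 1.46.
Then a 64% increase: 1.46 × 1.64 = 2.3944.
Overall factor 2.3944, i.e. 139.44%.

139.44%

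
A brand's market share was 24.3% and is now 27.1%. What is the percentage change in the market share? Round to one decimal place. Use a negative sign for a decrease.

The change is 27.1 − 24.3 = 2.8 percentage points.
Relative to the original 24.3%, that is 2.8 ÷ 24.3 ≈ 11.5%.

11.5%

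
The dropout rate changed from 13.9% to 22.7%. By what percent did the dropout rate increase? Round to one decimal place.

The change is 22.7 − 13.9 = 8.8 percentage points.
Relative to the original 13.9%, that is 8.8 ÷ 13.9 ≈ 63.3%.
So the dropout rate rose by 63.3%.

63.3%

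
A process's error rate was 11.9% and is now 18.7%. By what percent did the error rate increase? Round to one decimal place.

57.1%

The change is 18.7 − 11.9 = 6.8 percentage points.
Relative to the original 11.9%, that is 6.8 ÷ 11.9 ≈ 57.1%.
So the error rate rose by 57.1%.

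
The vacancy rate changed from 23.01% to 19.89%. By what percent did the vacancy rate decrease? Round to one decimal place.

The change is 19.89 − 23.01 = -3.12 percentage points.
Relative to the original 23.01%, that is -3.12 ÷ 23.01 ≈ -13.6%.
So the vacancy rate fell by 13.6%.

13.6%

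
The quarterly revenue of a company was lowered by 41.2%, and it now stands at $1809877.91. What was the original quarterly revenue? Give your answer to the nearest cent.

$3078023.66

The overall multiplier applied was 0.588.
So the original quarterly revenue was $1809877.91 ÷ 0.588 ≈ $3078023.66.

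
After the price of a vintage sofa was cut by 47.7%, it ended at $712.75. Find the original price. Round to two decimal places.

$1,362.81

The overall multiplier applied was 0.523.
So the original price was $712.75 ÷ 0.523 ≈ $1,362.81.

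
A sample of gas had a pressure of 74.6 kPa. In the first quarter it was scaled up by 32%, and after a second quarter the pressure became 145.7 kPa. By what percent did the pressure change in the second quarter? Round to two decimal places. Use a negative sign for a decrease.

After the first quarter: 74.6 × 1.32 = 98.472.
Second-quarter multiplier: 145.7 ÷ 98.472 ≈ 1.479608.
That is a change of 47.96%.

47.96%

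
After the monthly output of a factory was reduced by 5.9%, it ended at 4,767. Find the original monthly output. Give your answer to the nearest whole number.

The overall multiplier applied was 0.941.
So the original monthly output was 4,767 ÷ 0.941 ≈ 5,066.

5,066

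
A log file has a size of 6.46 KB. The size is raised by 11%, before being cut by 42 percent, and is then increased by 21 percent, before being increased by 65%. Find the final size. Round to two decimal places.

After the 11% increase: 6.46 × 1.11 = 7.1706.
42% decrease: 7.1706 × 0.58 = 4.158948.
After the 21% increase: 4.158948 × 1.21 = 5.03232708.
After the 65% increase: 5.03232708 × 1.65 = 8.303339682 ≈ 8.30.

8.30 KB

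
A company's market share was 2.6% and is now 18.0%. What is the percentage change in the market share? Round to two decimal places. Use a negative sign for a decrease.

592.31%

The change is 18.0 − 2.6 = 15.4 percentage points.
Relative to the original 2.6%, that is 15.4 ÷ 2.6 ≈ 592.31%.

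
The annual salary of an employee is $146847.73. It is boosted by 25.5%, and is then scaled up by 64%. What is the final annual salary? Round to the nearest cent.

Apply the 25.5% increase: $146847.73 × 1.255 = $184293.90115.
After the 64% increase: $184293.90115 × 1.64 = $302241.997886 ≈ $302242.00.

$302242.00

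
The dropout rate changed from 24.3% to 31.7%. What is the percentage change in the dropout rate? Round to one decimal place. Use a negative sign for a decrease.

30.5%

The change is 31.7 − 24.3 = 7.4 percentage points.
Relative to the original 24.3%, that is 7.4 ÷ 24.3 ≈ 30.5%.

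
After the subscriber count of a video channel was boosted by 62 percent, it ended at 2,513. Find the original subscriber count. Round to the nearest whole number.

The overall multiplier applied was 1.62.
So the original subscriber count was 2,513 ÷ 1.62 ≈ 1,551.

1,551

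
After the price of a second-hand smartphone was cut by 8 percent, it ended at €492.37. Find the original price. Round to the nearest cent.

The overall multiplier applied was 0.92.
So the original price was €492.37 ÷ 0.92 ≈ €535.18.

€535.18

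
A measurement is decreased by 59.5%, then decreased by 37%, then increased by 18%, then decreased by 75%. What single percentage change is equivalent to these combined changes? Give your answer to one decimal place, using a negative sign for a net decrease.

A 59.5% decrease multiplies by 0.405.
Then a 37% decrease: 0.405 × 0.63 = 0.25515.
Then an 18% increase: 0.25515 × 1.18 = 0.301077.
Then a 75% decrease: 0.301077 × 0.25 = 0.07526925.
Overall factor 0.07526925, i.e. -92.5%.

-92.5%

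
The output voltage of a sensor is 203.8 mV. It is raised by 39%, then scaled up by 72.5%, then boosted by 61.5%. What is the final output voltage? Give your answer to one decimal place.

789.2 mV

39% increase: 203.8 × 1.39 = 283.282.
72.5% increase: 283.282 × 1.725 = 488.66145.
61.5% increase: 488.66145 × 1.615 = 789.18824175 ≈ 789.2.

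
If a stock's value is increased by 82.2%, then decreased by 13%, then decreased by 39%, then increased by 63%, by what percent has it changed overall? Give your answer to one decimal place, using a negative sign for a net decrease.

An 82.2% increase multiplies by 1.822.
Then a 13% decrease: 1.822 × 0.87 = 1.58514.
Then a 39% decrease: 1.58514 × 0.61 = 0.9669354.
Then a 63% increase: 0.9669354 × 1.63 = 1.576104702.
Overall factor 1.576104702, i.e. 57.6%.

57.6%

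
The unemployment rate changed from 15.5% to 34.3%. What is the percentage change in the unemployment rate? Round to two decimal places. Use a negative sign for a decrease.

The change is 34.3 − 15.5 = 18.8 percentage points.
Relative to the original 15.5%, that is 18.8 ÷ 15.5 ≈ 121.29%.

121.29%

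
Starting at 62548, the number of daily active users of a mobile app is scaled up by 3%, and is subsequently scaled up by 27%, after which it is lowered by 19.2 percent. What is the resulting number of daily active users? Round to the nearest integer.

After the 3% increase: 62548 × 1.03 = 64424.44.
27% increase: 64424.44 × 1.27 = 81819.0388.
After the 19.2% decrease: 81819.0388 × 0.808 = 66109.7833504 ≈ 66110.

66110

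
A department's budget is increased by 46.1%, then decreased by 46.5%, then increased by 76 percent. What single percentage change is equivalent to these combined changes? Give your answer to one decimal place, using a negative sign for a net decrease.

A 46.1% increase multiplies by 1.461.
Then a 46.5% decrease: 1.461 × 0.535 = 0.781635.
Then a 76% increase: 0.781635 × 1.76 = 1.3756776.
Overall factor 1.3756776, i.e. 37.6%.

37.6%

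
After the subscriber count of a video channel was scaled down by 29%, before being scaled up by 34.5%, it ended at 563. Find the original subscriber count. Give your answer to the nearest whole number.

590

The overall multiplier applied was 0.71 × 1.345 = 0.95495.
So the original subscriber count was 563 ÷ 0.95495 ≈ 590.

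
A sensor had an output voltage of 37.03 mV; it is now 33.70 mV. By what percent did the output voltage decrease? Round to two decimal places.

8.99%

Change: 33.70 − 37.03 = -3.33.
Relative to the original: -3.33 ÷ 37.03 ≈ -8.99%.
So the output voltage decreased by 8.99%.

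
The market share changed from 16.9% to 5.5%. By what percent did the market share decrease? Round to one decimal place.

The change is 5.5 − 16.9 = -11.4 percentage points.
Relative to the original 16.9%, that is -11.4 ÷ 16.9 ≈ -67.5%.
So the market share fell by 67.5%.

67.5%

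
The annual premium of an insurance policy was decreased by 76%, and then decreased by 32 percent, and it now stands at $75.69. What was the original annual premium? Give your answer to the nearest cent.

Undoing the 32% decrease: $75.69 ÷ 0.68 ≈ $111.308824.
Undoing the 76% decrease: $111.308824 ÷ 0.24 ≈ $463.79.

$463.79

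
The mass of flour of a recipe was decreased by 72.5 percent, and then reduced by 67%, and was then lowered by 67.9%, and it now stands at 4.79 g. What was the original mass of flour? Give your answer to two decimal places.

164.43 g

The overall multiplier applied was 0.275 × 0.33 × 0.321 = 0.02913075.
So the original mass of flour was 4.79 ÷ 0.02913075 ≈ 164.43 g.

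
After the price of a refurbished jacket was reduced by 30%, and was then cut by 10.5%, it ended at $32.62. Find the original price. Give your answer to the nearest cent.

Undoing the 10.5% decrease: $32.62 ÷ 0.895 ≈ $36.446927.
Undoing the 30% decrease: $36.446927 ÷ 0.7 ≈ $52.07.

$52.07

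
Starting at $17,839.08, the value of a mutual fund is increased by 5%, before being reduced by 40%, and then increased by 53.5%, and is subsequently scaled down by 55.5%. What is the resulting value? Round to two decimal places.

$7,676.82

Each change multiplies by a factor: 1.05 × 0.6 × 1.535 × 0.445 = 0.43033725.
$17,839.08 × 0.43033725 = $7676.82062973 ≈ $7,676.82.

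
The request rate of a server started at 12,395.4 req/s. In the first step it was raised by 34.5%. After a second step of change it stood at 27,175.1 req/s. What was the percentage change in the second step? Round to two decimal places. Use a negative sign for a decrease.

After the first step: 12,395.4 × 1.345 = 16671.813.
Second-step multiplier: 27,175.1 ÷ 16671.813 ≈ 1.630003.
That is a change of 63.00%.

63.00%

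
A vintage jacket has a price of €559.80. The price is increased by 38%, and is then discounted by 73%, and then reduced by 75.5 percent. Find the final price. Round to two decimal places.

€51.10

Each change multiplies by a factor: 1.38 × 0.27 × 0.245 = 0.091287.
€559.80 × 0.091287 = €51.1024626 ≈ €51.10.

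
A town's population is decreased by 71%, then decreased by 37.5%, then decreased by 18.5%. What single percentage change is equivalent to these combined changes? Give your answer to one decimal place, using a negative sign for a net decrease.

A 71% decrease multiplies by 0.29.
Then a 37.5% decrease: 0.29 × 0.625 = 0.18125.
Then an 18.5% decrease: 0.18125 × 0.815 = 0.14771875.
Overall factor 0.14771875, i.e. -85.2%.

-85.2%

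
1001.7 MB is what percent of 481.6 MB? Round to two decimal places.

207.99%

1001.7 MB ÷ 481.6 MB ≈ 207.99%.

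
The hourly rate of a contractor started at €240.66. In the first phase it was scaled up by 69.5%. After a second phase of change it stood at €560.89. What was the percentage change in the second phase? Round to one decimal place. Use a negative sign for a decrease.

After the first phase: €240.66 × 1.695 = €407.9187.
Second-phase multiplier: €560.89 ÷ €407.9187 ≈ 1.375.
That is a change of 37.5%.

37.5%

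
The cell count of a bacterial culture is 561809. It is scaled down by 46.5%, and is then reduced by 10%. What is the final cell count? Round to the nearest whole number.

After the 46.5% decrease: 561809 × 0.535 = 300567.815.
10% decrease: 300567.815 × 0.9 = 270511.0335 ≈ 270511.

270511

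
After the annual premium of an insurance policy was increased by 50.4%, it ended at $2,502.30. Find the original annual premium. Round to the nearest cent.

The overall multiplier applied was 1.504.
So the original annual premium was $2,502.30 ÷ 1.504 ≈ $1,663.76.

$1,663.76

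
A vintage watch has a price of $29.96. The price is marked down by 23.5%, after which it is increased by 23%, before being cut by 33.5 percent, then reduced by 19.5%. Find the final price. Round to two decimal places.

$15.09

Each change multiplies by a factor: 0.765 × 1.23 × 0.665 × 0.805 = 0.50371405875.
$29.96 × 0.50371405875 = $15.09127320015 ≈ $15.09.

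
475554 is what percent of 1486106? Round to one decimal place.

475554 ÷ 1486106 ≈ 32.0%.

32.0%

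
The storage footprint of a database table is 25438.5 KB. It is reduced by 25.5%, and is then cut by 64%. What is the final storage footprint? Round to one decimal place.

6822.6 KB

Each change multiplies by a factor: 0.745 × 0.36 = 0.2682.
25438.5 × 0.2682 = 6822.6057 ≈ 6822.6.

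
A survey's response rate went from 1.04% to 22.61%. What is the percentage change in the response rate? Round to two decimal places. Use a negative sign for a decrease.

The change is 22.61 − 1.04 = 21.57 percentage points.
Relative to the original 1.04%, that is 21.57 ÷ 1.04 ≈ 2074.04%.

2074.04%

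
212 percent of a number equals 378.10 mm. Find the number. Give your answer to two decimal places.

378.10 mm ÷ 2.12 ≈ 178.35 mm.

178.35 mm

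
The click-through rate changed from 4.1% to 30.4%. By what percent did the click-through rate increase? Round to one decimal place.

The change is 30.4 − 4.1 = 26.3 percentage points.
Relative to the original 4.1%, that is 26.3 ÷ 4.1 ≈ 641.5%.
So the click-through rate rose by 641.5%.

641.5%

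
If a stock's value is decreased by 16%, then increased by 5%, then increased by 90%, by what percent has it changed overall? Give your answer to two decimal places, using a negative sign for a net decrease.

67.58%

A 16% decrease multiplies by 0.84.
Then a 5% increase: 0.84 × 1.05 = 0.882.
Then a 90% increase: 0.882 × 1.9 = 1.6758.
Overall factor 1.6758, i.e. 67.58%.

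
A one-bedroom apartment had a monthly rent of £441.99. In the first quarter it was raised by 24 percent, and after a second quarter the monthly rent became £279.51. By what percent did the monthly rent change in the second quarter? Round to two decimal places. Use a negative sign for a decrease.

After the first quarter: £441.99 × 1.24 = £548.0676.
Second-quarter multiplier: £279.51 ÷ £548.0676 ≈ 0.509992.
That is a change of -49.00%.

-49.00%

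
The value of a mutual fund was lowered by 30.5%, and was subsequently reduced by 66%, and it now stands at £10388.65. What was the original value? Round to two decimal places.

£43963.82

The overall multiplier applied was 0.695 × 0.34 = 0.2363.
So the original value was £10388.65 ÷ 0.2363 ≈ £43963.82.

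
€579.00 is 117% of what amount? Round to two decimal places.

€579.00 ÷ 1.17 ≈ €494.87.

€494.87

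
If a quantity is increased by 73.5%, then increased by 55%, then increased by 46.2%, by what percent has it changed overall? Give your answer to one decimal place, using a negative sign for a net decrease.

A 73.5% increase multiplies by 1.735.
Then a 55% increase: 1.735 × 1.55 = 2.68925.
Then a 46.2% increase: 2.68925 × 1.462 = 3.9316835.
Overall factor 3.9316835, i.e. 293.2%.

293.2%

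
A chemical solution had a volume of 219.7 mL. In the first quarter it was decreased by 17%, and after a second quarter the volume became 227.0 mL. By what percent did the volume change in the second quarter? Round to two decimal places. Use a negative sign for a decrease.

24.49%

After the first quarter: 219.7 × 0.83 = 182.351.
Second-quarter multiplier: 227.0 ÷ 182.351 ≈ 1.244852.
That is a change of 24.49%.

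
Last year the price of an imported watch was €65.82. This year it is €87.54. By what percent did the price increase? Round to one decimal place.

33.0%

Change: €87.54 − €65.82 = €21.72.
Relative to the original: €21.72 ÷ €65.82 ≈ 33.0%.
So the price increased by 33.0%.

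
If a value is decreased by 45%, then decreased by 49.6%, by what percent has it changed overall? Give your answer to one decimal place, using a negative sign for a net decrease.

-72.3%

The combined multiplier is 0.55 × 0.504 = 0.2772.
That corresponds to a decrease of 72.3%.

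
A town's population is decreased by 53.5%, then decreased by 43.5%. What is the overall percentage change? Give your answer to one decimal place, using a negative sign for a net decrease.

A 53.5% decrease multiplies by 0.465.
Then a 43.5% decrease: 0.465 × 0.565 = 0.262725.
Overall factor 0.262725, i.e. -73.7%.

-73.7%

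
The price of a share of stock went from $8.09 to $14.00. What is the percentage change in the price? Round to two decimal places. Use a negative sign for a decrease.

Change: $14.00 − $8.09 = $5.91.
Relative to the original: $5.91 ÷ $8.09 ≈ 73.05%.

73.05%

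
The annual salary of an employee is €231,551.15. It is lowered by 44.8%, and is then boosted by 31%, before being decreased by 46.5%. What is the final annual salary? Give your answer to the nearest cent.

€89,580.01

Each change multiplies by a factor: 0.552 × 1.31 × 0.535 = 0.3868692.
€231,551.15 × 0.3868692 = €89580.00815958 ≈ €89,580.01.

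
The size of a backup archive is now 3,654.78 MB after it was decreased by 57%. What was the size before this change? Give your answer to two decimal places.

The overall multiplier applied was 0.43.
So the original size was 3,654.78 ÷ 0.43 ≈ 8,499.49 MB.

8,499.49 MB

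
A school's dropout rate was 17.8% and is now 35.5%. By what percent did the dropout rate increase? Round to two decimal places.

The change is 35.5 − 17.8 = 17.7 percentage points.
Relative to the original 17.8%, that is 17.7 ÷ 17.8 ≈ 99.44%.
So the dropout rate rose by 99.44%.

99.44%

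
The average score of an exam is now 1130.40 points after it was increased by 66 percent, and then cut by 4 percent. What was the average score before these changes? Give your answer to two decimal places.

709.34 points

The overall multiplier applied was 1.66 × 0.96 = 1.5936.
So the original average score was 1130.40 ÷ 1.5936 ≈ 709.34 points.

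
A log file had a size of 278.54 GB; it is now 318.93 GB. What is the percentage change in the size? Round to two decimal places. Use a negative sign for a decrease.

14.50%

Change: 318.93 − 278.54 = 40.39.
Relative to the original: 40.39 ÷ 278.54 ≈ 14.50%.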